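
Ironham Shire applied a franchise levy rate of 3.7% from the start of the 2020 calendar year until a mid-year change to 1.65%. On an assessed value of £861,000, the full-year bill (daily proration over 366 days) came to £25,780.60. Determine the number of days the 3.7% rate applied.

240 days

Let d = days at the first rate; then 366 − d days at the second rate.
£861,000 × [3.7%·d + 1.65%·(366−d)] / 366 = £25,780.60
Solving gives d = 240, so the new rate took effect on 28 Aug 2020.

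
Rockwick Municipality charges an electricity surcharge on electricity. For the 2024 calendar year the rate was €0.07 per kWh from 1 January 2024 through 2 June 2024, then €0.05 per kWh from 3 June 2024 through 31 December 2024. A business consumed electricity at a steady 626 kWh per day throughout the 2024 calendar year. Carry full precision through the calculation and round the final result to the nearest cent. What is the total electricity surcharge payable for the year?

€13383.88

1 January – 2 June 2024: 154 days × 626 kWh/day = 96,404 kWh at €0.07/kWh → €6748.28
3 June – 31 December 2024: 212 days × 626 kWh/day = 132,712 kWh at €0.05/kWh → €6635.60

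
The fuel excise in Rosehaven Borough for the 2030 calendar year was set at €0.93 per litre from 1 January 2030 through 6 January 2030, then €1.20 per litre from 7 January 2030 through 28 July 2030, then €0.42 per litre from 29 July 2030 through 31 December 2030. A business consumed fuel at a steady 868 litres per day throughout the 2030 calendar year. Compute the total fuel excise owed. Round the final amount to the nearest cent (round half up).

1 January – 6 January 2030: 6 days × 868 litres/day = 5,208 litres at €0.93/litre → €4843.44
7 January – 28 July 2030: 203 days × 868 litres/day = 176,204 litres at €1.20/litre → €211444.80
29 July – 31 December 2030: 156 days × 868 litres/day = 135,408 litres at €0.42/litre → €56871.36

€273159.60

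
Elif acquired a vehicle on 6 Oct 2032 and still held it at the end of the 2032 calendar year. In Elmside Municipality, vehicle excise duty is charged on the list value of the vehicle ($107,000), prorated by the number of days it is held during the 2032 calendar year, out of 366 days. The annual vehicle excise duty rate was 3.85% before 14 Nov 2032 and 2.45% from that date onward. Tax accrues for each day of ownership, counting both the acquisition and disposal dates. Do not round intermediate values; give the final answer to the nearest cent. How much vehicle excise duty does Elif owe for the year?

$782.77

6 Oct – 13 Nov 2032: 39 days at 3.85% → $107,000 × 3.85% × 39/366 = $438.9631
14 Nov – 31 Dec 2032: 48 days at 2.45% → $107,000 × 2.45% × 48/366 = $343.8033
Total = $782.7664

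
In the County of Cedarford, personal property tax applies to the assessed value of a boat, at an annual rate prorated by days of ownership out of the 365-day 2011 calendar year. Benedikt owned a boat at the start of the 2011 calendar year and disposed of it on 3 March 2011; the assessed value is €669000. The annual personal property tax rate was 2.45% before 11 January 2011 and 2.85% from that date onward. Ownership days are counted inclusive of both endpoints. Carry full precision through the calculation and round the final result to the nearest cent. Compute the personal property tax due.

1 January – 10 January 2011: 10 days at 2.45% → €669000 × 2.45% × 10/365 = €449.0548
11 January – 3 March 2011: 52 days at 2.85% → €669000 × 2.85% × 52/365 = €2716.3233
Total = €3165.3781

€3165.38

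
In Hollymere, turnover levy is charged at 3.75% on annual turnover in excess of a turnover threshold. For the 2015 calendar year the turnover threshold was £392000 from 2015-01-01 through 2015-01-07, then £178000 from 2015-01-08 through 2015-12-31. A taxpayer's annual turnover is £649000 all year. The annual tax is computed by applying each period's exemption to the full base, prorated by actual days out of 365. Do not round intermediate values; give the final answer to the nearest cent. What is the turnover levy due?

2015-01-01 to 2015-01-07: 7 days, exemption £392000 → (£649000 − £392000) × 3.75% × 7/365 = £184.8288
2015-01-08 to 2015-12-31: 358 days, exemption £178000 → (£649000 − £178000) × 3.75% × 358/365 = £17323.7671
Total = £17508.5959

£17508.60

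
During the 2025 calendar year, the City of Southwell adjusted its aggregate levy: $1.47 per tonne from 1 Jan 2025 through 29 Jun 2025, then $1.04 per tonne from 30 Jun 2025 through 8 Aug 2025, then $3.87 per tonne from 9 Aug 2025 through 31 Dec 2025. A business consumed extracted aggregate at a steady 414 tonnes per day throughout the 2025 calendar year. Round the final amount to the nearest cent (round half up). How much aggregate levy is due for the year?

$359,082.90

1 Jan – 29 Jun 2025: 180 days × 414 tonnes/day = 74,520 tonnes at $1.47/tonne → $109,544.40
30 Jun – 8 Aug 2025: 40 days × 414 tonnes/day = 16,560 tonnes at $1.04/tonne → $17,222.40
9 Aug – 31 Dec 2025: 145 days × 414 tonnes/day = 60,030 tonnes at $3.87/tonne → $232,316.10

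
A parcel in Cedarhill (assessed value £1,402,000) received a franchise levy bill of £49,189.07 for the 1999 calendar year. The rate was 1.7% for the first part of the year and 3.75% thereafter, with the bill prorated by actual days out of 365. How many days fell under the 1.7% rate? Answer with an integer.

43 days

Let d = days at the first rate; then 365 − d days at the second rate.
£1,402,000 × [1.7%·d + 3.75%·(365−d)] / 365 = £49,189.07
Solving gives d = 43, so the new rate took effect on 13 February 1999.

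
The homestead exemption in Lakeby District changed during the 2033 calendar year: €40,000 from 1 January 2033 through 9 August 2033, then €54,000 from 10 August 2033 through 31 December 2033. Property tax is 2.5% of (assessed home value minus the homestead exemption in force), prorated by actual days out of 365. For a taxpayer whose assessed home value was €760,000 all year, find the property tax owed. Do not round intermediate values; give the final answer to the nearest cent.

€17,861.92

1 January – 9 August 2033: 221 days, exemption €40,000 → (€760,000 − €40,000) × 2.5% × 221/365 = €10,898.6301
10 August – 31 December 2033: 144 days, exemption €54,000 → (€760,000 − €54,000) × 2.5% × 144/365 = €6,963.2877
Total = €17,861.9178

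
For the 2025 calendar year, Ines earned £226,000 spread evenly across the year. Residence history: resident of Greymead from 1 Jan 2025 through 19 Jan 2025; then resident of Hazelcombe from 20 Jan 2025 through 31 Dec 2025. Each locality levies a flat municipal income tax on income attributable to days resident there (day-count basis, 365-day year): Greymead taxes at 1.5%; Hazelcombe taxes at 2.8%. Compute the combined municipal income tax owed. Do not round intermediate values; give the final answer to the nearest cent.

Greymead, 1 Jan – 19 Jan 2025: 19 days → £226,000 × 1.5% × 19/365 = £176.4658
Hazelcombe, 20 Jan – 31 Dec 2025: 346 days → £226,000 × 2.8% × 346/365 = £5,998.5973
Total = £6,175.0630

£6,175.06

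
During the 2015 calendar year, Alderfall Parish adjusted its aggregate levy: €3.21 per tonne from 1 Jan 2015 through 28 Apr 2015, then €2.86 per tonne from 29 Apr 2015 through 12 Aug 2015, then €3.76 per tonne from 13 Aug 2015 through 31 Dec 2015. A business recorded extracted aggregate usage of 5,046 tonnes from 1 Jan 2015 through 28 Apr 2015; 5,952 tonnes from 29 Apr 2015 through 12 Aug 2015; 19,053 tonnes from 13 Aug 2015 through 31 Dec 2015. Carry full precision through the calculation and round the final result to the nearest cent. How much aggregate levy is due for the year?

1 Jan – 28 Apr 2015: 5,046 tonnes at €3.21/tonne → €16,197.66
29 Apr – 12 Aug 2015: 5,952 tonnes at €2.86/tonne → €17,022.72
13 Aug – 31 Dec 2015: 19,053 tonnes at €3.76/tonne → €71,639.28

€104,859.66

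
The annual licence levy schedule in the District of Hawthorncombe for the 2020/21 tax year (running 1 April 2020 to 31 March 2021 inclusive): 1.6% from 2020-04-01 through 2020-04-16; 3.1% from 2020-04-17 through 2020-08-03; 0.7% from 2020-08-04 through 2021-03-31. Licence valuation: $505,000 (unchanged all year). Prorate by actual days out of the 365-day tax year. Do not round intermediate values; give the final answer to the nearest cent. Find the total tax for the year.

$7,353.63

2020-04-01 to 2020-04-16: 16 days at 1.6% → $505,000 × 1.6% × 16/365 = $354.1918
2020-04-17 to 2020-08-03: 109 days at 3.1% → $505,000 × 3.1% × 109/365 = $4,675.0548
2020-08-04 to 2021-03-31: 240 days at 0.7% → $505,000 × 0.7% × 240/365 = $2,324.3836
Total = $7,353.6301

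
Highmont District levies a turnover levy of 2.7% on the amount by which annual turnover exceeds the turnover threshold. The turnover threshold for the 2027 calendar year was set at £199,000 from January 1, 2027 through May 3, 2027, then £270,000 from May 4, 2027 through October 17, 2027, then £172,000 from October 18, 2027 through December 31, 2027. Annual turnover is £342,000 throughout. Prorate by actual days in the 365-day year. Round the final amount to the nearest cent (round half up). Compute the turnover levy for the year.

£3,133.70

January 1 – May 3, 2027: 123 days, exemption £199,000 → (£342,000 − £199,000) × 2.7% × 123/365 = £1,301.1041
May 4 – October 17, 2027: 167 days, exemption £270,000 → (£342,000 − £270,000) × 2.7% × 167/365 = £889.4466
October 18 – December 31, 2027: 75 days, exemption £172,000 → (£342,000 − £172,000) × 2.7% × 75/365 = £943.1507
Total = £3,133.7014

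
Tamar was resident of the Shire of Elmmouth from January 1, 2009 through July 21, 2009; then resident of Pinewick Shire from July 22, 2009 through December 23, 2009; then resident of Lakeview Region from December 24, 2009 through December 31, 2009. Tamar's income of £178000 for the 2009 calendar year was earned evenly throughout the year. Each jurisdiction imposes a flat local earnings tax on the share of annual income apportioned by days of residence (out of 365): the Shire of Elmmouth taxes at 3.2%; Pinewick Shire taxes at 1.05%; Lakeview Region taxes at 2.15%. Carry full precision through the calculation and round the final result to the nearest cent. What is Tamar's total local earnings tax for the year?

£4029.87

The Shire of Elmmouth, January 1 – July 21, 2009: 202 days → £178000 × 3.2% × 202/365 = £3152.3068
Pinewick Shire, July 22 – December 23, 2009: 155 days → £178000 × 1.05% × 155/365 = £793.6849
Lakeview Region, December 24 – December 31, 2009: 8 days → £178000 × 2.15% × 8/365 = £83.8795
Total = £4029.8712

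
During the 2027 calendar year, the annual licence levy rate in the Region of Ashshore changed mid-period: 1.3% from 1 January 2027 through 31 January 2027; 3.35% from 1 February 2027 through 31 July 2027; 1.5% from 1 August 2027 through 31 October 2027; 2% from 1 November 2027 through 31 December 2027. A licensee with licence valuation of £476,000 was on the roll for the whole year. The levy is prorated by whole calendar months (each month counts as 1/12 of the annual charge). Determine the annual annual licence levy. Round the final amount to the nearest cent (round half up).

£11,860.33

1 January – 31 January 2027: 1 month at 1.3% → £476,000 × 1.3% × 1/12 = £515.6667
1 February – 31 July 2027: 6 months at 3.35% → £476,000 × 3.35% × 6/12 = £7,973.0000
1 August – 31 October 2027: 3 months at 1.5% → £476,000 × 1.5% × 3/12 = £1,785.0000
1 November – 31 December 2027: 2 months at 2% → £476,000 × 2% × 2/12 = £1,586.6667
Total = £11,860.3333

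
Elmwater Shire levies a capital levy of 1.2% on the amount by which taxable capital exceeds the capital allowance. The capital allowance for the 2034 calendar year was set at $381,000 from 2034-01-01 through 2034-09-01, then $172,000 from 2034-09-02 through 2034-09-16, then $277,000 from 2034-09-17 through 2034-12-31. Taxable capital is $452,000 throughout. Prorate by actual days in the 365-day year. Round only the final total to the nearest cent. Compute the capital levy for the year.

$1,317.50

2034-01-01 to 2034-09-01: 244 days, exemption $381,000 → ($452,000 − $381,000) × 1.2% × 244/365 = $569.5562
2034-09-02 to 2034-09-16: 15 days, exemption $172,000 → ($452,000 − $172,000) × 1.2% × 15/365 = $138.0822
2034-09-17 to 2034-12-31: 106 days, exemption $277,000 → ($452,000 − $277,000) × 1.2% × 106/365 = $609.8630
Total = $1,317.5014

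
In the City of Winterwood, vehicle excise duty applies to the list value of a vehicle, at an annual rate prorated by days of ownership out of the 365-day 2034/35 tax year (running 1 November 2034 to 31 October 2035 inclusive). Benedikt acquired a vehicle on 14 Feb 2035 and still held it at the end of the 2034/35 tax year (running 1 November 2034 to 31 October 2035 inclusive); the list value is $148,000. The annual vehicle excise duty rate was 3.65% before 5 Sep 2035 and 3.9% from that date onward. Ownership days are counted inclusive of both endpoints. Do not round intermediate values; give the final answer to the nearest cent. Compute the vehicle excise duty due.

$3,905.78

14 Feb – 4 Sep 2035: 203 days at 3.65% → $148,000 × 3.65% × 203/365 = $3,004.4000
5 Sep – 31 Oct 2035: 57 days at 3.9% → $148,000 × 3.9% × 57/365 = $901.3808
Total = $3,905.7808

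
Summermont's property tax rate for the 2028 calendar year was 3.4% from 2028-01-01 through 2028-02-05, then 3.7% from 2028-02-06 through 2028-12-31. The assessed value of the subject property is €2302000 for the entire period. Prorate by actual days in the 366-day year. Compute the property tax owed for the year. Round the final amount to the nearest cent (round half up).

€84494.72

2028-01-01 to 2028-02-05: 36 days at 3.4% → €2302000 × 3.4% × 36/366 = €7698.4918
2028-02-06 to 2028-12-31: 330 days at 3.7% → €2302000 × 3.7% × 330/366 = €76796.2295
Total = €84494.7213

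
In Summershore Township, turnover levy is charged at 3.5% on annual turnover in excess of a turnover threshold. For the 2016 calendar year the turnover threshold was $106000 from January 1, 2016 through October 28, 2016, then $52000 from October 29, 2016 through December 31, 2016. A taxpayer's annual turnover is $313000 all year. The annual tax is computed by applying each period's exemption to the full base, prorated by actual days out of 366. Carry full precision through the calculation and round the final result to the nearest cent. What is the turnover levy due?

January 1 – October 28, 2016: 302 days, exemption $106000 → ($313000 − $106000) × 3.5% × 302/366 = $5978.1148
October 29 – December 31, 2016: 64 days, exemption $52000 → ($313000 − $52000) × 3.5% × 64/366 = $1597.3770
Total = $7575.4918

$7575.49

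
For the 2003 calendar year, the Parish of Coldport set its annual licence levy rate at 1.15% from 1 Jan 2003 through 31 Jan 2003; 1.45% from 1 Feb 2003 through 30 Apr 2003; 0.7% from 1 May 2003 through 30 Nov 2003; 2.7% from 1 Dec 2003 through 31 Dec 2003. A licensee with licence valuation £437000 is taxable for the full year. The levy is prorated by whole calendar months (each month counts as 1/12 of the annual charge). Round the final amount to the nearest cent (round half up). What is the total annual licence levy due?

1 Jan – 31 Jan 2003: 1 month at 1.15% → £437000 × 1.15% × 1/12 = £418.7917
1 Feb – 30 Apr 2003: 3 months at 1.45% → £437000 × 1.45% × 3/12 = £1584.1250
1 May – 30 Nov 2003: 7 months at 0.7% → £437000 × 0.7% × 7/12 = £1784.4167
1 Dec – 31 Dec 2003: 1 month at 2.7% → £437000 × 2.7% × 1/12 = £983.2500
Total = £4770.5833

£4770.58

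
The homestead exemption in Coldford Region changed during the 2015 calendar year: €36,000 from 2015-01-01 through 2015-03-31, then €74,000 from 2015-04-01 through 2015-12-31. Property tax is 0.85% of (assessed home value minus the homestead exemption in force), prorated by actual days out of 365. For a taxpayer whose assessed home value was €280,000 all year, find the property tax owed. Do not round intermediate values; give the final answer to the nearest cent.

2015-01-01 to 2015-03-31: 90 days, exemption €36,000 → (€280,000 − €36,000) × 0.85% × 90/365 = €511.3973
2015-04-01 to 2015-12-31: 275 days, exemption €74,000 → (€280,000 − €74,000) × 0.85% × 275/365 = €1,319.2466
Total = €1,830.6438

€1,830.64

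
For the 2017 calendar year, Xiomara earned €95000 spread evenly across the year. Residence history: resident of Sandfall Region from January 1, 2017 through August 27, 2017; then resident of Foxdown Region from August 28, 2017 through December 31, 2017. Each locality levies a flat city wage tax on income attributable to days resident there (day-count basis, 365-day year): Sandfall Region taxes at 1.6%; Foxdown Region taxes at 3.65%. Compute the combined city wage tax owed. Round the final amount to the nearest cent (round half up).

€2192.29

Sandfall Region, January 1 – August 27, 2017: 239 days → €95000 × 1.6% × 239/365 = €995.2877
Foxdown Region, August 28 – December 31, 2017: 126 days → €95000 × 3.65% × 126/365 = €1197.0000
Total = €2192.2877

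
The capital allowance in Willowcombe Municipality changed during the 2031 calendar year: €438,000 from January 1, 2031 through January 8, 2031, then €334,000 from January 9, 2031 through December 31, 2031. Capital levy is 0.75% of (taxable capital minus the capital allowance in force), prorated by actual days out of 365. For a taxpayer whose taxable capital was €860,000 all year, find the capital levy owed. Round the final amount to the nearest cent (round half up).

January 1 – January 8, 2031: 8 days, exemption €438,000 → (€860,000 − €438,000) × 0.75% × 8/365 = €69.3699
January 9 – December 31, 2031: 357 days, exemption €334,000 → (€860,000 − €334,000) × 0.75% × 357/365 = €3,858.5342
Total = €3,927.9041

€3,927.90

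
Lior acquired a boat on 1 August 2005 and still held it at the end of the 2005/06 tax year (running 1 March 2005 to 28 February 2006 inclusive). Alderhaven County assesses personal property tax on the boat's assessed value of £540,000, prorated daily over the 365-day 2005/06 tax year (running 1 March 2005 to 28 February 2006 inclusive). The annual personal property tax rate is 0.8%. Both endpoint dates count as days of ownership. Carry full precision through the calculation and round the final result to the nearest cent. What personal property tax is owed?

£2,509.15

Days held (1 August 2005 – 28 February 2006): 212 out of 365
Tax = £540,000 × 0.8% × 212/365 = £2,509.1507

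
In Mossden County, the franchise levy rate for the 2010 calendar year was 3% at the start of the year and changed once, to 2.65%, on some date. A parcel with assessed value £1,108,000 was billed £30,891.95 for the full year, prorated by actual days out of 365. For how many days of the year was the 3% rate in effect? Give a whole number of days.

Let d = days at the first rate; then 365 − d days at the second rate.
£1,108,000 × [3%·d + 2.65%·(365−d)] / 365 = £30,891.95
Solving gives d = 144, so the new rate took effect on 25 May 2010.

144 days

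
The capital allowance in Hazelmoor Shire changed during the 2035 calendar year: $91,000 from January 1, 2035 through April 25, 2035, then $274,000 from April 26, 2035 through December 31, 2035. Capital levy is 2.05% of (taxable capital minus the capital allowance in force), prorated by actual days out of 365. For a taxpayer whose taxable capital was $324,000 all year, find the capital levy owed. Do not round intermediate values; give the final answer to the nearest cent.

$2,206.98

January 1 – April 25, 2035: 115 days, exemption $91,000 → ($324,000 − $91,000) × 2.05% × 115/365 = $1,504.9247
April 26 – December 31, 2035: 250 days, exemption $274,000 → ($324,000 − $274,000) × 2.05% × 250/365 = $702.0548
Total = $2,206.9795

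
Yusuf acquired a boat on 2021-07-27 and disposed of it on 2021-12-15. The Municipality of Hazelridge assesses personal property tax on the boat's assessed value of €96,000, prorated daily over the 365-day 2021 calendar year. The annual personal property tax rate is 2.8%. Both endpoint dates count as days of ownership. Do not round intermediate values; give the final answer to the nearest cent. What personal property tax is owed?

Days held (2021-07-27 to 2021-12-15): 142 out of 365
Tax = €96,000 × 2.8% × 142/365 = €1,045.7425

€1,045.74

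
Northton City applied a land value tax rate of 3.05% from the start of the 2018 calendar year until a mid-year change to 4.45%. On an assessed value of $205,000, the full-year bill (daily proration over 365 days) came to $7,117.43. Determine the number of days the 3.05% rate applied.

Let d = days at the first rate; then 365 − d days at the second rate.
$205,000 × [3.05%·d + 4.45%·(365−d)] / 365 = $7,117.43
Solving gives d = 255, so the new rate took effect on 13 September 2018.

255 days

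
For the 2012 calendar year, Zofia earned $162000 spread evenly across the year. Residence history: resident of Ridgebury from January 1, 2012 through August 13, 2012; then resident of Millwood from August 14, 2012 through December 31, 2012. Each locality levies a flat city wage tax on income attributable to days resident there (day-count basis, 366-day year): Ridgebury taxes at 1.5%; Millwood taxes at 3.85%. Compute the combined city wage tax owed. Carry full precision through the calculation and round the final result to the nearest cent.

$3886.23

Ridgebury, January 1 – August 13, 2012: 226 days → $162000 × 1.5% × 226/366 = $1500.4918
Millwood, August 14 – December 31, 2012: 140 days → $162000 × 3.85% × 140/366 = $2385.7377
Total = $3886.2295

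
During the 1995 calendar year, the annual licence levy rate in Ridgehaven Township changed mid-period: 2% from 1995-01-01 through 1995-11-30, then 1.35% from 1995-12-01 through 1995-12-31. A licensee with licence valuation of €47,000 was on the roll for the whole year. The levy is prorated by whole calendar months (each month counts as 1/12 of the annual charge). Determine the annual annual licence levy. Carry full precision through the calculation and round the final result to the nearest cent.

1995-01-01 to 1995-11-30: 11 months at 2% → €47,000 × 2% × 11/12 = €861.6667
1995-12-01 to 1995-12-31: 1 month at 1.35% → €47,000 × 1.35% × 1/12 = €52.8750
Total = €914.5417

€914.54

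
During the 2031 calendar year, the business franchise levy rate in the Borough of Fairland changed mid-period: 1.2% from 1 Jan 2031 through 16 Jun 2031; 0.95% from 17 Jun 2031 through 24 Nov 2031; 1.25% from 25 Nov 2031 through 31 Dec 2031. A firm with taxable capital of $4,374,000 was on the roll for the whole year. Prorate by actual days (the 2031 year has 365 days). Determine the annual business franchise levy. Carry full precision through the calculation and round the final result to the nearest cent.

$47,886.31

1 Jan – 16 Jun 2031: 167 days at 1.2% → $4,374,000 × 1.2% × 167/365 = $24,015.0575
17 Jun – 24 Nov 2031: 161 days at 0.95% → $4,374,000 × 0.95% × 161/365 = $18,328.8575
25 Nov – 31 Dec 2031: 37 days at 1.25% → $4,374,000 × 1.25% × 37/365 = $5,542.3973
Total = $47,886.3123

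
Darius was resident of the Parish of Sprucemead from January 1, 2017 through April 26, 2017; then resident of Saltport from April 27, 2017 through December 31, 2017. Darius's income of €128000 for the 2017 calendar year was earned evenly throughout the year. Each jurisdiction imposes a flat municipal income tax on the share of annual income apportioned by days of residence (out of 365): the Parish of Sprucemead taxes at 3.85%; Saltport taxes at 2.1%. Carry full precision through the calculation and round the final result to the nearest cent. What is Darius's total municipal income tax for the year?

€3399.89

The Parish of Sprucemead, January 1 – April 26, 2017: 116 days → €128000 × 3.85% × 116/365 = €1566.1589
Saltport, April 27 – December 31, 2017: 249 days → €128000 × 2.1% × 249/365 = €1833.7315
Total = €3399.8904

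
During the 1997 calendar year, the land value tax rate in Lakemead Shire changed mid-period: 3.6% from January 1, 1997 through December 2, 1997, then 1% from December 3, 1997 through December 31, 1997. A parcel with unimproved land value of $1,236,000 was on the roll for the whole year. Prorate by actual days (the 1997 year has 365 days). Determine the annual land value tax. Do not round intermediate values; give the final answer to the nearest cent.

January 1 – December 2, 1997: 336 days at 3.6% → $1,236,000 × 3.6% × 336/365 = $40,960.7014
December 3 – December 31, 1997: 29 days at 1% → $1,236,000 × 1% × 29/365 = $982.0274
Total = $41,942.7288

$41,942.73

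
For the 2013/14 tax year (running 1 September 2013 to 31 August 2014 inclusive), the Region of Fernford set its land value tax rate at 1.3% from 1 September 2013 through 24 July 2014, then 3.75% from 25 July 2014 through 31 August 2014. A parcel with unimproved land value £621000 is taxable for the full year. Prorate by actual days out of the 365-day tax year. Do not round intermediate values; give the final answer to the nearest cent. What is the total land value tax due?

£9656.98

1 September 2013 – 24 July 2014: 327 days at 1.3% → £621000 × 1.3% × 327/365 = £7232.5233
25 July – 31 August 2014: 38 days at 3.75% → £621000 × 3.75% × 38/365 = £2424.4521
Total = £9656.9753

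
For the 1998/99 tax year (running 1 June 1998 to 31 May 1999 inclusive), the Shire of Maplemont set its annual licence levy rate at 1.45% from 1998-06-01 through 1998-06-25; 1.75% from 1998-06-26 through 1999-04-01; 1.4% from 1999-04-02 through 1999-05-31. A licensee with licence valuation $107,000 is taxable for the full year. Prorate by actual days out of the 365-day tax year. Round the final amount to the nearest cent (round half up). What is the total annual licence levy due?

$1,788.95

1998-06-01 to 1998-06-25: 25 days at 1.45% → $107,000 × 1.45% × 25/365 = $106.2671
1998-06-26 to 1999-04-01: 280 days at 1.75% → $107,000 × 1.75% × 280/365 = $1,436.4384
1999-04-02 to 1999-05-31: 60 days at 1.4% → $107,000 × 1.4% × 60/365 = $246.2466
Total = $1,788.9521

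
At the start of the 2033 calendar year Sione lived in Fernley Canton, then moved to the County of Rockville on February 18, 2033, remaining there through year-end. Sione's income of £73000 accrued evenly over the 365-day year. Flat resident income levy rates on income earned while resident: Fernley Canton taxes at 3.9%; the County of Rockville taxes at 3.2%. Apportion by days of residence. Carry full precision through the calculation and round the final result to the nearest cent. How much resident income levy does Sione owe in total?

Fernley Canton, January 1 – February 17, 2033: 48 days → £73000 × 3.9% × 48/365 = £374.4000
The County of Rockville, February 18 – December 31, 2033: 317 days → £73000 × 3.2% × 317/365 = £2028.8000
Total = £2403.2000

£2403.20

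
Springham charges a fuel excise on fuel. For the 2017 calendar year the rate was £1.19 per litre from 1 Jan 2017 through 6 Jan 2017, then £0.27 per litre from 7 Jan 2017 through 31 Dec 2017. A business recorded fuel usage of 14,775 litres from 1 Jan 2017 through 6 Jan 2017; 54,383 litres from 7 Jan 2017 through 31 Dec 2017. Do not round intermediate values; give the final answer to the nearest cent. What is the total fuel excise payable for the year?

1 Jan – 6 Jan 2017: 14,775 litres at £1.19/litre → £17582.25
7 Jan – 31 Dec 2017: 54,383 litres at £0.27/litre → £14683.41

£32265.66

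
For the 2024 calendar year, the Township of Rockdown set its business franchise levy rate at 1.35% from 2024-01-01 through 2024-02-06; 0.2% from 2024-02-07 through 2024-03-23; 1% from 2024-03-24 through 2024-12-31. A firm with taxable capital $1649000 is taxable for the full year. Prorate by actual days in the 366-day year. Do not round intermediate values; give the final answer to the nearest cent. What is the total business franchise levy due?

2024-01-01 to 2024-02-06: 37 days at 1.35% → $1649000 × 1.35% × 37/366 = $2250.4795
2024-02-07 to 2024-03-23: 46 days at 0.2% → $1649000 × 0.2% × 46/366 = $414.5027
2024-03-24 to 2024-12-31: 283 days at 1% → $1649000 × 1% × 283/366 = $12750.4645
Total = $15415.4467

$15415.45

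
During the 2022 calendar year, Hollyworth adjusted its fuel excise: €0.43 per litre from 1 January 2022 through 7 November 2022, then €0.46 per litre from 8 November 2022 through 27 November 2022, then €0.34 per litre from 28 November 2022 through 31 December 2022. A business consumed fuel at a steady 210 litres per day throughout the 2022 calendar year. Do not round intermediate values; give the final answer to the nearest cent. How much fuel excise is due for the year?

1 January – 7 November 2022: 311 days × 210 litres/day = 65,310 litres at €0.43/litre → €28,083.30
8 November – 27 November 2022: 20 days × 210 litres/day = 4,200 litres at €0.46/litre → €1,932.00
28 November – 31 December 2022: 34 days × 210 litres/day = 7,140 litres at €0.34/litre → €2,427.60

€32,442.90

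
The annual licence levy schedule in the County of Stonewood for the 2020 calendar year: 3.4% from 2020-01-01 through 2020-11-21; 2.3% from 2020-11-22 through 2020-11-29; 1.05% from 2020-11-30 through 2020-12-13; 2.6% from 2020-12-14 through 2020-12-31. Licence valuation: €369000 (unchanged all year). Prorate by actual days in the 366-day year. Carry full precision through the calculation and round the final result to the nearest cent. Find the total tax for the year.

€11980.40

2020-01-01 to 2020-11-21: 326 days at 3.4% → €369000 × 3.4% × 326/366 = €11174.8525
2020-11-22 to 2020-11-29: 8 days at 2.3% → €369000 × 2.3% × 8/366 = €185.5082
2020-11-30 to 2020-12-13: 14 days at 1.05% → €369000 × 1.05% × 14/366 = €148.2049
2020-12-14 to 2020-12-31: 18 days at 2.6% → €369000 × 2.6% × 18/366 = €471.8361
Total = €11980.4016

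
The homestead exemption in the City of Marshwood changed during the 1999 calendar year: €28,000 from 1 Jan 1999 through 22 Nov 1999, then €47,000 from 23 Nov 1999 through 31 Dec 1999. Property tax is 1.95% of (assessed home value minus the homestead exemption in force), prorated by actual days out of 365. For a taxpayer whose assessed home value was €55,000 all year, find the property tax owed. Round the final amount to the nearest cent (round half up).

1 Jan – 22 Nov 1999: 326 days, exemption €28,000 → (€55,000 − €28,000) × 1.95% × 326/365 = €470.2438
23 Nov – 31 Dec 1999: 39 days, exemption €47,000 → (€55,000 − €47,000) × 1.95% × 39/365 = €16.6685
Total = €486.9123

€486.91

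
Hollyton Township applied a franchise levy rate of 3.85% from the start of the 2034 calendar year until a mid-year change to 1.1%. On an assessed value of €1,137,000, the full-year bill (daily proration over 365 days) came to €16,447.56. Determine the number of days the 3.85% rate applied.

46 days

Let d = days at the first rate; then 365 − d days at the second rate.
€1,137,000 × [3.85%·d + 1.1%·(365−d)] / 365 = €16,447.56
Solving gives d = 46, so the new rate took effect on February 16, 2034.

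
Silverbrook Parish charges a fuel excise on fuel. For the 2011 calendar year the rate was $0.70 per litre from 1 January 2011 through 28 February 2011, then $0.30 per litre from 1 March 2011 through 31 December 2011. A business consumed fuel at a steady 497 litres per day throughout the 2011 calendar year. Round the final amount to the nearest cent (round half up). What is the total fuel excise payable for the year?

$66,150.70

1 January – 28 February 2011: 59 days × 497 litres/day = 29,323 litres at $0.70/litre → $20,526.10
1 March – 31 December 2011: 306 days × 497 litres/day = 152,082 litres at $0.30/litre → $45,624.60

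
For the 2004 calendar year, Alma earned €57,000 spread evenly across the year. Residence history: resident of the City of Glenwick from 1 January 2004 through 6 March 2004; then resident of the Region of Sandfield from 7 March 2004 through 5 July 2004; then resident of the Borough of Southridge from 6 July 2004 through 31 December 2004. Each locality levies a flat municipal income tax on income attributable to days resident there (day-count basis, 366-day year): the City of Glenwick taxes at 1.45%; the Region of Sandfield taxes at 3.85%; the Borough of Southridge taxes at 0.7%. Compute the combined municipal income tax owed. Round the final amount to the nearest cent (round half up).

The City of Glenwick, 1 January – 6 March 2004: 66 days → €57,000 × 1.45% × 66/366 = €149.0410
The Region of Sandfield, 7 March – 5 July 2004: 121 days → €57,000 × 3.85% × 121/366 = €725.5041
The Borough of Southridge, 6 July – 31 December 2004: 179 days → €57,000 × 0.7% × 179/366 = €195.1393
Total = €1,069.6844

€1,069.68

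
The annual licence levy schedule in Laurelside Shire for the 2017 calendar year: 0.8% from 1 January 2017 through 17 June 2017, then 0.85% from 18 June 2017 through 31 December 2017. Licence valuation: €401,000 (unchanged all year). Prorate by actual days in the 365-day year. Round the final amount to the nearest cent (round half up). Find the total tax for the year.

1 January – 17 June 2017: 168 days at 0.8% → €401,000 × 0.8% × 168/365 = €1,476.5589
18 June – 31 December 2017: 197 days at 0.85% → €401,000 × 0.85% × 197/365 = €1,839.6562
Total = €3,316.2151

€3,316.22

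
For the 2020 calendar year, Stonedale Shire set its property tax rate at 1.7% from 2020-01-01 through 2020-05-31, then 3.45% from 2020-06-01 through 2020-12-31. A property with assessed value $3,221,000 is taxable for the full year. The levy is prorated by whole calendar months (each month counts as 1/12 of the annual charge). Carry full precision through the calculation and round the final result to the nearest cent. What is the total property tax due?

2020-01-01 to 2020-05-31: 5 months at 1.7% → $3,221,000 × 1.7% × 5/12 = $22,815.4167
2020-06-01 to 2020-12-31: 7 months at 3.45% → $3,221,000 × 3.45% × 7/12 = $64,822.6250
Total = $87,638.0417

$87,638.04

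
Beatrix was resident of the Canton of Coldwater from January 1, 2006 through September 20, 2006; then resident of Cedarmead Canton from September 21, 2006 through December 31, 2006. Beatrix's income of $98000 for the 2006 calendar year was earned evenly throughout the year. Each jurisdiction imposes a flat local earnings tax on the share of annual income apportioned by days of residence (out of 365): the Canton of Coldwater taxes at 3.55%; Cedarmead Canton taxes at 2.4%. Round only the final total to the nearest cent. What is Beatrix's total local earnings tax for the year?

$3164.06

The Canton of Coldwater, January 1 – September 20, 2006: 263 days → $98000 × 3.55% × 263/365 = $2506.7863
Cedarmead Canton, September 21 – December 31, 2006: 102 days → $98000 × 2.4% × 102/365 = $657.2712
Total = $3164.0575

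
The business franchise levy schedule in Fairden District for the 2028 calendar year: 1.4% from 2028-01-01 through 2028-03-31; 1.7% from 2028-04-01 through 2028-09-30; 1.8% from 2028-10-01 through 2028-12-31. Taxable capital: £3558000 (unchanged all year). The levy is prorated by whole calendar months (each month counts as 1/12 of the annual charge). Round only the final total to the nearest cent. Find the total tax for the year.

£58707.00

2028-01-01 to 2028-03-31: 3 months at 1.4% → £3558000 × 1.4% × 3/12 = £12453.0000
2028-04-01 to 2028-09-30: 6 months at 1.7% → £3558000 × 1.7% × 6/12 = £30243.0000
2028-10-01 to 2028-12-31: 3 months at 1.8% → £3558000 × 1.8% × 3/12 = £16011.0000
Total = £58707.0000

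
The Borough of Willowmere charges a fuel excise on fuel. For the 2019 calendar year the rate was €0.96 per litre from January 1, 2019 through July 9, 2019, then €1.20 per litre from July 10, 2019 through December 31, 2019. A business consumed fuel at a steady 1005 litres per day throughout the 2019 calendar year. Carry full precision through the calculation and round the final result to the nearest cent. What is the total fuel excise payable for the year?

January 1 – July 9, 2019: 190 days × 1005 litres/day = 190,950 litres at €0.96/litre → €183,312.00
July 10 – December 31, 2019: 175 days × 1005 litres/day = 175,875 litres at €1.20/litre → €211,050.00

€394,362.00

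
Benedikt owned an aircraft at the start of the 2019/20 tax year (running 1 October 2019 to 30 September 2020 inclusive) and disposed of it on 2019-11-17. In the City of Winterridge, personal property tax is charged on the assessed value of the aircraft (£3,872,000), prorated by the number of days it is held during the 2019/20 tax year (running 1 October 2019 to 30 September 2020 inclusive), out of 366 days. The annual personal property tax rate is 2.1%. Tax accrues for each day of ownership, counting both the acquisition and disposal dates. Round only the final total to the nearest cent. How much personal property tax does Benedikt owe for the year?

Days held (2019-10-01 to 2019-11-17): 48 out of 366
Tax = £3,872,000 × 2.1% × 48/366 = £10,663.8689

£10,663.87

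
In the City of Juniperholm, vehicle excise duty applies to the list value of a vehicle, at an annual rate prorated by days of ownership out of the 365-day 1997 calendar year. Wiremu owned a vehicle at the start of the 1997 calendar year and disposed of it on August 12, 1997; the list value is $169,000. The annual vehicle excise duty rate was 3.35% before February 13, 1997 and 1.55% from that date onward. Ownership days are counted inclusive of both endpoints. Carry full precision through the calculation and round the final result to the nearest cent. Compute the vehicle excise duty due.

$1,965.96

January 1 – February 12, 1997: 43 days at 3.35% → $169,000 × 3.35% × 43/365 = $666.9712
February 13 – August 12, 1997: 181 days at 1.55% → $169,000 × 1.55% × 181/365 = $1,298.9849
Total = $1,965.9562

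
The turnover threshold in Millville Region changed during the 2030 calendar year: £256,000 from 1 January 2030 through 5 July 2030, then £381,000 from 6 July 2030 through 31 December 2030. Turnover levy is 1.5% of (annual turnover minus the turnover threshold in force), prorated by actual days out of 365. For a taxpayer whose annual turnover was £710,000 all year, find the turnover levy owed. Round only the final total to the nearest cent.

1 January – 5 July 2030: 186 days, exemption £256,000 → (£710,000 − £256,000) × 1.5% × 186/365 = £3,470.3014
6 July – 31 December 2030: 179 days, exemption £381,000 → (£710,000 − £381,000) × 1.5% × 179/365 = £2,420.1781
Total = £5,890.4795

£5,890.48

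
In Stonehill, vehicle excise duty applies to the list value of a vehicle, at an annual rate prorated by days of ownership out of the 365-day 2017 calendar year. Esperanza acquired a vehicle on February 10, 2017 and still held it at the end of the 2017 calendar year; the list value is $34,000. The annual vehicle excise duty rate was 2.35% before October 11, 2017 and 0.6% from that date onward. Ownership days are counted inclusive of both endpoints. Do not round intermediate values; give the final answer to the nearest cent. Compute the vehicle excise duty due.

February 10 – October 10, 2017: 243 days at 2.35% → $34,000 × 2.35% × 243/365 = $531.9370
October 11 – December 31, 2017: 82 days at 0.6% → $34,000 × 0.6% × 82/365 = $45.8301
Total = $577.7671

$577.77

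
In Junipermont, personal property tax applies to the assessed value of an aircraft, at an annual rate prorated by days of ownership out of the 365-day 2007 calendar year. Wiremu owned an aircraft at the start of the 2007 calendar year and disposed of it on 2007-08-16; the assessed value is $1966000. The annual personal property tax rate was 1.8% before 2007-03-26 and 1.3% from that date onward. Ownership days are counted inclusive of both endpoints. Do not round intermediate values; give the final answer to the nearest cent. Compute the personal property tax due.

2007-01-01 to 2007-03-25: 84 days at 1.8% → $1966000 × 1.8% × 84/365 = $8144.0877
2007-03-26 to 2007-08-16: 144 days at 1.3% → $1966000 × 1.3% × 144/365 = $10083.1562
Total = $18227.2438

$18227.24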